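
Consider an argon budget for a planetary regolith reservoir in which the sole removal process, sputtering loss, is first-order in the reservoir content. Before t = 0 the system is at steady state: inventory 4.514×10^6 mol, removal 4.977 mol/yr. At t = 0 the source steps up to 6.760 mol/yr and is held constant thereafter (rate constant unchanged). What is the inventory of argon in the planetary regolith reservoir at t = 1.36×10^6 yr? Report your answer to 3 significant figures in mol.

5.77×10^6 mol

τ = M₀/F₀ = 4.514×10^6/4.977 = 907000 yr; rate constant k = 1/τ.
New steady state M_∞ = F₁/k = F₁·τ = 6.760 × 907000 = 6.1311×10^6 mol.
M(t) = M_∞ + (M₀ − M_∞)·e^(−t/τ); t/τ = 1.36×10^6/907000 = 1.499, so e^(−t/τ) = 0.2232.
M(t) = 6.1311×10^6 − 1.617×10^6 × 0.2232 = 5.7701×10^6 mol.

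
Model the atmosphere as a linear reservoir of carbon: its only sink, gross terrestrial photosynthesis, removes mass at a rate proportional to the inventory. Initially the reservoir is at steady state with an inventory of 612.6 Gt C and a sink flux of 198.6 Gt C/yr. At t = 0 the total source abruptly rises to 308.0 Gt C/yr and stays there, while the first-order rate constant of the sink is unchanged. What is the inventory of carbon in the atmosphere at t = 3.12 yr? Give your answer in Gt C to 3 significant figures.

The sink rate constant is k = F₀/M₀ = 198.6/612.6 = 0.3242 yr⁻¹.
Solving dM/dt = F₁ − kM with M(0) = M₀ gives M(t) = F₁/k + (M₀ − F₁/k)·e^(−kt).
F₁/k = 308.0/0.3242 = 950.05 Gt C; kt = 0.3242 × 3.12 = 1.011, e^(−kt) = 0.3637.
M(3.12) = 950.05 + (612.6 − 950.05) × 0.3637 = 950.05 − 122.7 = 827.33 Gt C.

827 Gt C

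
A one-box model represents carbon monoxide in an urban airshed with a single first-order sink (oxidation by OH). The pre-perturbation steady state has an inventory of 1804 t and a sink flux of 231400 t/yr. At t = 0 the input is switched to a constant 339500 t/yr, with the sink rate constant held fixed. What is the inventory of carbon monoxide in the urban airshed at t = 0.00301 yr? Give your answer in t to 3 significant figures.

τ = M₀/F₀ = 1804/231400 = 0.007796 yr; rate constant k = 1/τ.
New steady state M_∞ = F₁/k = F₁·τ = 339500 × 0.007796 = 2646.8 t.
M(t) = M_∞ + (M₀ − M_∞)·e^(−t/τ); t/τ = 0.00301/0.007796 = 0.3861, so e^(−t/τ) = 0.6797.
M(t) = 2646.8 − 842.8 × 0.6797 = 2073.9 t.

2070 t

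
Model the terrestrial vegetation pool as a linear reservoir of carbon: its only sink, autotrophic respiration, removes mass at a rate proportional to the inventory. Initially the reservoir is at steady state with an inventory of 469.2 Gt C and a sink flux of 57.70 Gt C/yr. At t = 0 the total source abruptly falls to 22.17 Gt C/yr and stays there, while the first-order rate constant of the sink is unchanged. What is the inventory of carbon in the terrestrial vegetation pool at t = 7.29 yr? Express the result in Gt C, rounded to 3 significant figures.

The sink rate constant is k = F₀/M₀ = 57.70/469.2 = 0.1230 yr⁻¹.
Solving dM/dt = F₁ − kM with M(0) = M₀ gives M(t) = F₁/k + (M₀ − F₁/k)·e^(−kt).
F₁/k = 22.17/0.1230 = 180.28 Gt C; kt = 0.1230 × 7.29 = 0.8965, e^(−kt) = 0.4080.
M(7.29) = 180.28 + (469.2 − 180.28) × 0.4080 = 180.28 + 117.9 = 298.16 Gt C.

298 Gt C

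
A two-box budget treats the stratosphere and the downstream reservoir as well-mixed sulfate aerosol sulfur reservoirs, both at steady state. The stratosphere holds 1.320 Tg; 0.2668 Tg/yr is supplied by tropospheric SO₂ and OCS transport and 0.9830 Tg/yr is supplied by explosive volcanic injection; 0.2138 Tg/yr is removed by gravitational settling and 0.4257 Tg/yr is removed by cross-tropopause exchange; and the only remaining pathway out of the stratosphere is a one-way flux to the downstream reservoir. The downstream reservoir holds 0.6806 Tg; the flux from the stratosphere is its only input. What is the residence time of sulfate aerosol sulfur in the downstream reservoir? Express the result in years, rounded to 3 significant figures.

Balance the stratosphere: ΣF_in = 0.2668 + 0.9830 = 1.2498 Tg/yr.
Flux to the downstream reservoir = ΣF_in − (0.2138 + 0.4257) = 0.61030 Tg/yr.
At steady state the output of the downstream reservoir equals its input, 0.61030 Tg/yr.
τ = M / F = 0.6806 / 0.61030 = 1.115 yr.

1.12 yr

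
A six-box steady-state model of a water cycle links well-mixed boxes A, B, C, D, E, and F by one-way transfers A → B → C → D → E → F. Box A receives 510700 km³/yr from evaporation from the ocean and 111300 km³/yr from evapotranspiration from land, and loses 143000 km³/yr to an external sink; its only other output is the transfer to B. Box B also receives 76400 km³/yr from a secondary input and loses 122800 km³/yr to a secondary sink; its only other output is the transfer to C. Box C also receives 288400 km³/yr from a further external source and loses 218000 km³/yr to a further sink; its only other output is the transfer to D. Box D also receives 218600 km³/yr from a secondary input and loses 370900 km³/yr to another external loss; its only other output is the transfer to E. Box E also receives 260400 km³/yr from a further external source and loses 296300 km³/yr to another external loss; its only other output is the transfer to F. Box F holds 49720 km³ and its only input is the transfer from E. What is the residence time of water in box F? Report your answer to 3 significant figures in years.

Box A: F(A→B) = (510700 + 111300) − 143000 = 479000 km³/yr.
Box B: F(B→C) = (479000 + 76400) − 122800 = 432600 km³/yr.
Box C: F(C→D) = (432600 + 288400) − 218000 = 503000 km³/yr.
Box D: F(D→E) = (503000 + 218600) − 370900 = 350700 km³/yr.
Box E: F(E→F) = (350700 + 260400) − 296300 = 314800 km³/yr.
Box F throughput = its input = 314800 km³/yr; τ = 49720 / 314800 = 0.1579 yr.

0.158 yr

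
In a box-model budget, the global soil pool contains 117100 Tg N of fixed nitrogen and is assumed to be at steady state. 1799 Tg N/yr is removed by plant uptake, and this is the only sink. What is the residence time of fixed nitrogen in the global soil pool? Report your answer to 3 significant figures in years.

65.1 yr

τ = M / F = 117100 / 1799 = 65.09 yr.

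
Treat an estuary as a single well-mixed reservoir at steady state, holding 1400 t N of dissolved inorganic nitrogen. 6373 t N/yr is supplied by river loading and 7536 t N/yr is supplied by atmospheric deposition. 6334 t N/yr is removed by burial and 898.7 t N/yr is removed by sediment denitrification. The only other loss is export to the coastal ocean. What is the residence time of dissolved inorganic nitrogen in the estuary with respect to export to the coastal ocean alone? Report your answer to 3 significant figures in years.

At steady state ΣF_in = ΣF_out.
ΣF_in = 6373 + 7536 = 13909 t N/yr.
Export to the coastal ocean flux = ΣF_in − (6334 + 898.7) = 13909 − 7233 = 6676 t N/yr.
τ = M / F = 1400 / 6676 = 0.2097 yr.

0.210 yr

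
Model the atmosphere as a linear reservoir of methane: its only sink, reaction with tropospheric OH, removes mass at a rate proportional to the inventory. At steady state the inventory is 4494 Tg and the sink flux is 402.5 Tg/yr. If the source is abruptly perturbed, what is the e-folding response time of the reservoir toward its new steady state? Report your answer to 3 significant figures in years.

For a linear reservoir the response time equals the residence time τ = M/F.
τ = 4494 / 402.5 = 11.17 yr.

11.2 yr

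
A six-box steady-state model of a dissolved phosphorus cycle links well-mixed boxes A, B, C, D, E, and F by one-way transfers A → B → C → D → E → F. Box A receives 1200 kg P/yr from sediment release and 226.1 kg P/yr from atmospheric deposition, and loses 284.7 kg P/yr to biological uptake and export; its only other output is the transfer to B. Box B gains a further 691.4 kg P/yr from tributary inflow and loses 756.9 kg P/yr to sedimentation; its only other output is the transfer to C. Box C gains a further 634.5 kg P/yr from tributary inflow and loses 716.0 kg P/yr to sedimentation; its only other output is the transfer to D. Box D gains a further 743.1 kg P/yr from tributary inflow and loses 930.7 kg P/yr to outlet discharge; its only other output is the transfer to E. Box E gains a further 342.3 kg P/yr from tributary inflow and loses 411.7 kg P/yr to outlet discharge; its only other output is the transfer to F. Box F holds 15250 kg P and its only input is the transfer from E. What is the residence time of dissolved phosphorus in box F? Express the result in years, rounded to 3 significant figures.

20.7 yr

Box A: F(A→B) = (1200 + 226.1) − 284.7 = 1141.4 kg P/yr.
Box B: F(B→C) = (1141.4 + 691.4) − 756.9 = 1075.9 kg P/yr.
Box C: F(C→D) = (1075.9 + 634.5) − 716.0 = 994.40 kg P/yr.
Box D: F(D→E) = (994.40 + 743.1) − 930.7 = 806.80 kg P/yr.
Box E: F(E→F) = (806.80 + 342.3) − 411.7 = 737.40 kg P/yr.
Box F throughput = its input = 737.40 kg P/yr; τ = 15250 / 737.40 = 20.68 yr.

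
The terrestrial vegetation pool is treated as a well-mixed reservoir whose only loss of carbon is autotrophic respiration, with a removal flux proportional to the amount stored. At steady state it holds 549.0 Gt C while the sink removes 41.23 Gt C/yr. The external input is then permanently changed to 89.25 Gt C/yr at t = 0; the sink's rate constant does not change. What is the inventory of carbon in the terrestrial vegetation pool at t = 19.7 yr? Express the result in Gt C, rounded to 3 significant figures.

The sink rate constant is k = F₀/M₀ = 41.23/549.0 = 0.07510 yr⁻¹.
Solving dM/dt = F₁ − kM with M(0) = M₀ gives M(t) = F₁/k + (M₀ − F₁/k)·e^(−kt).
F₁/k = 89.25/0.07510 = 1188.4 Gt C; kt = 0.07510 × 19.7 = 1.479, e^(−kt) = 0.2278.
M(19.7) = 1188.4 + (549.0 − 1188.4) × 0.2278 = 1188.4 − 145.6 = 1042.8 Gt C.

1040 Gt C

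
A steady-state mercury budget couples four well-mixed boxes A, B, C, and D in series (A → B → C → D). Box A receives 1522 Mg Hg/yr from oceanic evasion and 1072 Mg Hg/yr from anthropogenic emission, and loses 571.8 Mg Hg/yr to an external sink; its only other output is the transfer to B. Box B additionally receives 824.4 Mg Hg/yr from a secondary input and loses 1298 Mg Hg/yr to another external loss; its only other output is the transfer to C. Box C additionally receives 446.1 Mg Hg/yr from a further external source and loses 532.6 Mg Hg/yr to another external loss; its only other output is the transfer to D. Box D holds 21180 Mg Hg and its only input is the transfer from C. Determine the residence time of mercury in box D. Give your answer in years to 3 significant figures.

Box A: F(A→B) = (1522 + 1072) − 571.8 = 2022.2 Mg Hg/yr.
Box B: F(B→C) = (2022.2 + 824.4) − 1298 = 1548.6 Mg Hg/yr.
Box C: F(C→D) = (1548.6 + 446.1) − 532.6 = 1462.1 Mg Hg/yr.
Box D throughput = its input = 1462.1 Mg Hg/yr; τ = 21180 / 1462.1 = 14.49 yr.

14.5 yr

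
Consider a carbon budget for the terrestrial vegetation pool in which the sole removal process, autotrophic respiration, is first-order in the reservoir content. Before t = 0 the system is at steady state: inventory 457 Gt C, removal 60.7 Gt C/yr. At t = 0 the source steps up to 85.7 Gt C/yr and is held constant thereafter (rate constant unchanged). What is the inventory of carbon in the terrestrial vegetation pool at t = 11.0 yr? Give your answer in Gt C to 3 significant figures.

602 Gt C

Residence time τ = M₀/F₀ = 7.529 yr. The eventual steady state is M_∞ = M₀·(F₁/F₀) = 457 × 85.7/60.7 = 645.22 Gt C.
The anomaly ΔM(t) = M(t) − M_∞ decays as ΔM₀·e^(−t/τ) with ΔM₀ = 457 − 645.22 = −188.2 Gt C.
At t = 11.0 yr, e^(−t/τ) = e^(−1.461) = 0.2320, so ΔM = −43.67 Gt C and M = 645.22 − 43.67 = 601.55 Gt C.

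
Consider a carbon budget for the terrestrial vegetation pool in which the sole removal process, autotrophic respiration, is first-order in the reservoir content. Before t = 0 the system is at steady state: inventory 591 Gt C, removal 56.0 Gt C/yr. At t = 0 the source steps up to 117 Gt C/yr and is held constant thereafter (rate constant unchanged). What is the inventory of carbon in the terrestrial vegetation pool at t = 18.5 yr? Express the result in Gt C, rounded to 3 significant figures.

1120 Gt C

Residence time τ = M₀/F₀ = 10.55 yr. The eventual steady state is M_∞ = M₀·(F₁/F₀) = 591 × 117/56.0 = 1234.8 Gt C.
The anomaly ΔM(t) = M(t) − M_∞ decays as ΔM₀·e^(−t/τ) with ΔM₀ = 591 − 1234.8 = −643.8 Gt C.
At t = 18.5 yr, e^(−t/τ) = e^(−1.753) = 0.1733, so ΔM = −111.5 Gt C and M = 1234.8 − 111.5 = 1123.2 Gt C.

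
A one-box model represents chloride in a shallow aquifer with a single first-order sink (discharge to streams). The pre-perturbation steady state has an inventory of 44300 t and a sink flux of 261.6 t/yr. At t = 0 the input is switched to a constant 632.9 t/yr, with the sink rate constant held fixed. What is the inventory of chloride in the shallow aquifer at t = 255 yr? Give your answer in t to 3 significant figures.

The sink rate constant is k = F₀/M₀ = 261.6/44300 = 0.005905 yr⁻¹.
Solving dM/dt = F₁ − kM with M(0) = M₀ gives M(t) = F₁/k + (M₀ − F₁/k)·e^(−kt).
F₁/k = 632.9/0.005905 = 107180 t; kt = 0.005905 × 255 = 1.506, e^(−kt) = 0.2218.
M(255) = 107180 + (44300 − 107180) × 0.2218 = 107180 − 13950 = 93229 t.

93200 t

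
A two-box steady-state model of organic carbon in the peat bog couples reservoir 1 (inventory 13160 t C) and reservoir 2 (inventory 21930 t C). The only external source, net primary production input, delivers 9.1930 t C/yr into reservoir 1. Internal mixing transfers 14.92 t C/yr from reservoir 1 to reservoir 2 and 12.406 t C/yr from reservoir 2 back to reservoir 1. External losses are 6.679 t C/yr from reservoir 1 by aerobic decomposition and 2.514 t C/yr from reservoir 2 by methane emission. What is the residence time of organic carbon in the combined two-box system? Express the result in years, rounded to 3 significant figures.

Residence time in the combined system uses the total inventory and the total *external* removal — internal exchanges between the two boxes cancel.
M_total = 13160 + 21930 = 35090 t C.
ΣF_external_out = 6.679 + 2.514 = 9.1930 t C/yr.
τ = M_total / ΣF_ext = 35090 / 9.1930 = 3817 yr.

3820 yr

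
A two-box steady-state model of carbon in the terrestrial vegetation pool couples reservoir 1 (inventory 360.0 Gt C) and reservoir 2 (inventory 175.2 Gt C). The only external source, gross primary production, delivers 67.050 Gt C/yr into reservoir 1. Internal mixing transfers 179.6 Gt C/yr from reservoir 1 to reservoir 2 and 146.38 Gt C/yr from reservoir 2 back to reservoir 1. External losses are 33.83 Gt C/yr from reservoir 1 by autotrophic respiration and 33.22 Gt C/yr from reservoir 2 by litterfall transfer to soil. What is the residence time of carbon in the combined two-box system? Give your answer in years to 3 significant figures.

7.98 yr

Residence time in the combined system uses the total inventory and the total *external* removal — internal exchanges between the two boxes cancel.
M_total = 360.0 + 175.2 = 535.20 Gt C.
ΣF_external_out = 33.83 + 33.22 = 67.050 Gt C/yr.
τ = M_total / ΣF_ext = 535.20 / 67.050 = 7.982 yr.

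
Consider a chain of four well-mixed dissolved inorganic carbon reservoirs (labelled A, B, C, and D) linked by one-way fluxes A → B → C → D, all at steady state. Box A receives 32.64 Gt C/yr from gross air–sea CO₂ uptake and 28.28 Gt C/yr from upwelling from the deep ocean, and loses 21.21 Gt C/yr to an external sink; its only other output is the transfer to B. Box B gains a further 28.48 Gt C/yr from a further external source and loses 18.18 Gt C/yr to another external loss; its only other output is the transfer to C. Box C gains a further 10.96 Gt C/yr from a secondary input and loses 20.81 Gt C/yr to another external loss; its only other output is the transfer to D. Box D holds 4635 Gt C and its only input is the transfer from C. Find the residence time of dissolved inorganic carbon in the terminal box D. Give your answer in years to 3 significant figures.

Box A: F(A→B) = (32.64 + 28.28) − 21.21 = 39.710 Gt C/yr.
Box B: F(B→C) = (39.710 + 28.48) − 18.18 = 50.010 Gt C/yr.
Box C: F(C→D) = (50.010 + 10.96) − 20.81 = 40.160 Gt C/yr.
Box D throughput = its input = 40.160 Gt C/yr; τ = 4635 / 40.160 = 115.4 yr.

115 yr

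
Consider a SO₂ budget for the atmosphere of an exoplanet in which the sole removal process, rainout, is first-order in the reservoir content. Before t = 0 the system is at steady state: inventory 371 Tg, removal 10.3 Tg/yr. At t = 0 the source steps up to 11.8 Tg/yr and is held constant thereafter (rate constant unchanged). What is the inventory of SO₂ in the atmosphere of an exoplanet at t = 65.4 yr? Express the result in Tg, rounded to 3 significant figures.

416 Tg

τ = M₀/F₀ = 371/10.3 = 36.02 yr; rate constant k = 1/τ.
New steady state M_∞ = F₁/k = F₁·τ = 11.8 × 36.02 = 425.03 Tg.
M(t) = M_∞ + (M₀ − M_∞)·e^(−t/τ); t/τ = 65.4/36.02 = 1.816, so e^(−t/τ) = 0.1627.
M(t) = 425.03 − 54.03 × 0.1627 = 416.24 Tg.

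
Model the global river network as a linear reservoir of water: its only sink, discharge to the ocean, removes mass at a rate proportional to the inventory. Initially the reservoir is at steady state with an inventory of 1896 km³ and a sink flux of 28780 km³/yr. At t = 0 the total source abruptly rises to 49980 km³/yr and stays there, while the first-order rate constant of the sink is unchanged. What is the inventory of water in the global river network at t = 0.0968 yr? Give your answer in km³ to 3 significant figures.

2970 km³

The sink rate constant is k = F₀/M₀ = 28780/1896 = 15.18 yr⁻¹.
Solving dM/dt = F₁ − kM with M(0) = M₀ gives M(t) = F₁/k + (M₀ − F₁/k)·e^(−kt).
F₁/k = 49980/15.18 = 3292.6 km³; kt = 15.18 × 0.0968 = 1.469, e^(−kt) = 0.2301.
M(0.0968) = 3292.6 + (1896 − 3292.6) × 0.2301 = 3292.6 − 321.3 = 2971.3 km³.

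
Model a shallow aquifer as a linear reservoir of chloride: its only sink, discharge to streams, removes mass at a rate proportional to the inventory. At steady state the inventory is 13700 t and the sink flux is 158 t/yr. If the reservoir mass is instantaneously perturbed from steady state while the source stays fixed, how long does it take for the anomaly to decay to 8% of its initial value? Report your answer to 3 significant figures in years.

219 yr

For a linear reservoir the anomaly decays as exp(−t/τ) with τ = M/F = 13700/158 = 86.71 yr.
exp(−t/τ) = 0.08 ⇒ t = −τ ln(0.08) = 86.71 × 2.526 = 219.0 yr.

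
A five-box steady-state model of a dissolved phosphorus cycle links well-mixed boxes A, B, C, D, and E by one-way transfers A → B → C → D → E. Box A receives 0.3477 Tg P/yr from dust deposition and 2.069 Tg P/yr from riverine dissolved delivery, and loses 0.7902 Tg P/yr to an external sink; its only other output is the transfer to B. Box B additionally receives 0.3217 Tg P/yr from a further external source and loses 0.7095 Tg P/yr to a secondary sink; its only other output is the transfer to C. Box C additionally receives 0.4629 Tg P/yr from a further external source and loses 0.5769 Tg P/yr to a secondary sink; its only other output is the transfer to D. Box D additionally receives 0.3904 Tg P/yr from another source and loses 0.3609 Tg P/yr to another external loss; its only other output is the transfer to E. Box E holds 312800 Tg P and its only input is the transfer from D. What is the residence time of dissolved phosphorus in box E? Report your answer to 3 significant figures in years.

Box A: F(A→B) = (0.3477 + 2.069) − 0.7902 = 1.6265 Tg P/yr.
Box B: F(B→C) = (1.6265 + 0.3217) − 0.7095 = 1.2387 Tg P/yr.
Box C: F(C→D) = (1.2387 + 0.4629) − 0.5769 = 1.1247 Tg P/yr.
Box D: F(D→E) = (1.1247 + 0.3904) − 0.3609 = 1.1542 Tg P/yr.
Box E throughput = its input = 1.1542 Tg P/yr; τ = 312800 / 1.1542 = 271000 yr.

271000 yr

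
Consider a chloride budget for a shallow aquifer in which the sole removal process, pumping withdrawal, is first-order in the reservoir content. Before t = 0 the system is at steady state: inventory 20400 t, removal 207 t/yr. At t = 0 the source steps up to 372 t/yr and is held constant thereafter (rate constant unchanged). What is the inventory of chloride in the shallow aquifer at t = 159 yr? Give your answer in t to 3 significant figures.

τ = M₀/F₀ = 20400/207 = 98.55 yr; rate constant k = 1/τ.
New steady state M_∞ = F₁/k = F₁·τ = 372 × 98.55 = 36661 t.
M(t) = M_∞ + (M₀ − M_∞)·e^(−t/τ); t/τ = 159/98.55 = 1.613, so e^(−t/τ) = 0.1992.
M(t) = 36661 − 16260 × 0.1992 = 33421 t.

33400 t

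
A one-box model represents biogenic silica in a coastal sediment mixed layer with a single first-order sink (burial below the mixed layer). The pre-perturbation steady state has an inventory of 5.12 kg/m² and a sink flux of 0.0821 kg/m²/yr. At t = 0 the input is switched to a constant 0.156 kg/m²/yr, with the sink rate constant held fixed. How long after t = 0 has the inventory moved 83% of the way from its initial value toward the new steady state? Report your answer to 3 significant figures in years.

111 yr

τ = M₀/F₀ = 5.12/0.0821 = 62.36 yr.
The remaining gap fraction is e^(−t/τ); 83% covered ⇒ e^(−t/τ) = 0.170.
t = −τ ln(0.170) = 62.36 × 1.772 = 110.5 yr.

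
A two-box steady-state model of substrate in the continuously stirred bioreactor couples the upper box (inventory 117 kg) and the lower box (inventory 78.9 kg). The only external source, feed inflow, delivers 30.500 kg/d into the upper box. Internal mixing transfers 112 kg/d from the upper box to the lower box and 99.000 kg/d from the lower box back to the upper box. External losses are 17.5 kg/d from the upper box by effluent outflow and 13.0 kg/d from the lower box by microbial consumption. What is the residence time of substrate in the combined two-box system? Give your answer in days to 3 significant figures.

6.42 d

Residence time in the combined system uses the total inventory and the total *external* removal — internal exchanges between the two boxes cancel.
M_total = 117 + 78.9 = 195.90 kg.
ΣF_external_out = 17.5 + 13.0 = 30.500 kg/d.
τ = M_total / ΣF_ext = 195.90 / 30.500 = 6.423 d.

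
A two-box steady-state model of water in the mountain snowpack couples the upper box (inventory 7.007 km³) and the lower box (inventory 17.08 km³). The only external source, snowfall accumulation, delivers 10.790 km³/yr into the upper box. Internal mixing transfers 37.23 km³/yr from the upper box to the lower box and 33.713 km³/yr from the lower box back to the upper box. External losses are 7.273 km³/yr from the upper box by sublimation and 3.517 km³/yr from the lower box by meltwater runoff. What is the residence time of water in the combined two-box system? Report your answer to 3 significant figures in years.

2.23 yr

For the system as a whole, the A↔B exchange is internal and contributes nothing to the throughput; only the external sinks remove mass.
M_total = 7.007 + 17.08 = 24.087 km³.
ΣF_external_out = 7.273 + 3.517 = 10.790 km³/yr.
τ = M_total / ΣF_ext = 24.087 / 10.790 = 2.232 yr.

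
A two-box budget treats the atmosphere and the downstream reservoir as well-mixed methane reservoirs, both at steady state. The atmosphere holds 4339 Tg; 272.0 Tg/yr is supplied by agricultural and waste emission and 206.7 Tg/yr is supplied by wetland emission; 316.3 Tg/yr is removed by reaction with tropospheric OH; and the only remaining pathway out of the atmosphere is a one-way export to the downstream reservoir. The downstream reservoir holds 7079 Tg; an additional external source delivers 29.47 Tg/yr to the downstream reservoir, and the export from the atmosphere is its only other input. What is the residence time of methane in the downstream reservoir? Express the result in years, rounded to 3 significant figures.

Balance the atmosphere: ΣF_in = 272.0 + 206.7 = 478.70 Tg/yr.
Export to the downstream reservoir = ΣF_in − (316.3) = 162.40 Tg/yr.
Total input to the downstream reservoir = 162.40 + 29.47 = 191.87 Tg/yr; at steady state this equals its total output.
τ = M / F = 7079 / 191.87 = 36.89 yr.

36.9 yr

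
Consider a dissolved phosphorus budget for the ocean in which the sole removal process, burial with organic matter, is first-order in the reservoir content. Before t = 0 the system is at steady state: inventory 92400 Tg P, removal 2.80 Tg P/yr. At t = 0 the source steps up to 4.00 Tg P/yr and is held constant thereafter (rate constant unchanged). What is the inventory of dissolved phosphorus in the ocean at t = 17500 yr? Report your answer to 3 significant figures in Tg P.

τ = M₀/F₀ = 92400/2.80 = 33000 yr; rate constant k = 1/τ.
New steady state M_∞ = F₁/k = F₁·τ = 4.00 × 33000 = 132000 Tg P.
M(t) = M_∞ + (M₀ − M_∞)·e^(−t/τ); t/τ = 17500/33000 = 0.5303, so e^(−t/τ) = 0.5884.
M(t) = 132000 − 39600 × 0.5884 = 108700 Tg P.

109000 Tg P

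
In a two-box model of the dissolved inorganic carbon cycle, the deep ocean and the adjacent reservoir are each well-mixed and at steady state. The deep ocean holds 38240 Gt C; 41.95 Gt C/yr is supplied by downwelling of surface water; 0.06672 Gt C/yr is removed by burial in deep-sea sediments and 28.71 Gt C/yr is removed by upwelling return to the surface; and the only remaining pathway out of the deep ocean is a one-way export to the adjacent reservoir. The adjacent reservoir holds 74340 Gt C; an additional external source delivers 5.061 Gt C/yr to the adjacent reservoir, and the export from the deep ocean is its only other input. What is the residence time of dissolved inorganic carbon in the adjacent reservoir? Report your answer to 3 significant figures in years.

4080 yr

Balance the deep ocean: ΣF_in = 41.950 Gt C/yr.
Export to the adjacent reservoir = ΣF_in − (0.06672 + 28.71) = 13.173 Gt C/yr.
Total input to the adjacent reservoir = 13.173 + 5.061 = 18.234 Gt C/yr; at steady state this equals its total output.
τ = M / F = 74340 / 18.234 = 4077 yr.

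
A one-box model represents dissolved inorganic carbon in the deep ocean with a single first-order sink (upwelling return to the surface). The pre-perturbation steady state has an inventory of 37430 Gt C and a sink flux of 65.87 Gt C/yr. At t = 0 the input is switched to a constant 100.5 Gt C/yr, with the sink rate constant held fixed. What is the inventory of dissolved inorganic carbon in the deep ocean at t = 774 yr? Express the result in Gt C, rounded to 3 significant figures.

52100 Gt C

τ = M₀/F₀ = 37430/65.87 = 568.2 yr; rate constant k = 1/τ.
New steady state M_∞ = F₁/k = F₁·τ = 100.5 × 568.2 = 57108 Gt C.
M(t) = M_∞ + (M₀ − M_∞)·e^(−t/τ); t/τ = 774/568.2 = 1.362, so e^(−t/τ) = 0.2561.
M(t) = 57108 − 19680 × 0.2561 = 52068 Gt C.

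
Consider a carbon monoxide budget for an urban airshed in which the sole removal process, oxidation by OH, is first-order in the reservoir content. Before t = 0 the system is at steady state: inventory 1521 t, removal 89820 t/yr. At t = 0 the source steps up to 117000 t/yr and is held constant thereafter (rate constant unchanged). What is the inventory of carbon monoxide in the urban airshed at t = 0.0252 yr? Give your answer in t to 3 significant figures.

1880 t

The sink rate constant is k = F₀/M₀ = 89820/1521 = 59.05 yr⁻¹.
Solving dM/dt = F₁ − kM with M(0) = M₀ gives M(t) = F₁/k + (M₀ − F₁/k)·e^(−kt).
F₁/k = 117000/59.05 = 1981.3 t; kt = 59.05 × 0.0252 = 1.488, e^(−kt) = 0.2258.
M(0.0252) = 1981.3 + (1521 − 1981.3) × 0.2258 = 1981.3 − 103.9 = 1877.3 t.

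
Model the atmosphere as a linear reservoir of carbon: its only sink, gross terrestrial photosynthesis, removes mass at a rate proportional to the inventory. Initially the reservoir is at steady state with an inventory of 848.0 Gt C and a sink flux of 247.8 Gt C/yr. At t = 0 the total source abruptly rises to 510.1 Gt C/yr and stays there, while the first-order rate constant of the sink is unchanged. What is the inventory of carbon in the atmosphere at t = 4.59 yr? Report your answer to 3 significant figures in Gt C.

1510 Gt C

Residence time τ = M₀/F₀ = 3.422 yr. The eventual steady state is M_∞ = M₀·(F₁/F₀) = 848.0 × 510.1/247.8 = 1745.6 Gt C.
The anomaly ΔM(t) = M(t) − M_∞ decays as ΔM₀·e^(−t/τ) with ΔM₀ = 848.0 − 1745.6 = −897.6 Gt C.
At t = 4.59 yr, e^(−t/τ) = e^(−1.341) = 0.2615, so ΔM = −234.7 Gt C and M = 1745.6 − 234.7 = 1510.9 Gt C.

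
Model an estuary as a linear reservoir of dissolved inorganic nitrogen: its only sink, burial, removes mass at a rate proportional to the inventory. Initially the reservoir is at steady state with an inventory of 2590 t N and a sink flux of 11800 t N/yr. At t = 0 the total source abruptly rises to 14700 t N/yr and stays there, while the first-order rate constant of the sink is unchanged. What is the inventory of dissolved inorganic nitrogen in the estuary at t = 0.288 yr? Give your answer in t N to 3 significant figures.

3060 t N

τ = M₀/F₀ = 2590/11800 = 0.2195 yr; rate constant k = 1/τ.
New steady state M_∞ = F₁/k = F₁·τ = 14700 × 0.2195 = 3226.5 t N.
M(t) = M_∞ + (M₀ − M_∞)·e^(−t/τ); t/τ = 0.288/0.2195 = 1.312, so e^(−t/τ) = 0.2692.
M(t) = 3226.5 − 636.5 × 0.2692 = 3055.1 t N.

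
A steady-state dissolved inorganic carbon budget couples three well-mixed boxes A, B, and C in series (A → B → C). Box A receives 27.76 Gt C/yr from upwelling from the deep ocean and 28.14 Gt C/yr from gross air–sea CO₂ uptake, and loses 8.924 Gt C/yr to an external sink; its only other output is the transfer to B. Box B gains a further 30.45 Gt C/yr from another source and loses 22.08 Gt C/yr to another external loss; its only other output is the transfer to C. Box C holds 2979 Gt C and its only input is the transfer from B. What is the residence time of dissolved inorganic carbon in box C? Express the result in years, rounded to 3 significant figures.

Box A: F(A→B) = (27.76 + 28.14) − 8.924 = 46.976 Gt C/yr.
Box B: F(B→C) = (46.976 + 30.45) − 22.08 = 55.346 Gt C/yr.
Box C throughput = its input = 55.346 Gt C/yr; τ = 2979 / 55.346 = 53.83 yr.

53.8 yr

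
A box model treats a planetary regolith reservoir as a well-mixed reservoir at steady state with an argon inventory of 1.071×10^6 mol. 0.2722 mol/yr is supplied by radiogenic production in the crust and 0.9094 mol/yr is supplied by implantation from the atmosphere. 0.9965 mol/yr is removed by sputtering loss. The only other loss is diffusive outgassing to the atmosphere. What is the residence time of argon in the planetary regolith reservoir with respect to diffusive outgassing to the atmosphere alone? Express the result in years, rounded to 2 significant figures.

5.8×10^6 yr

At steady state ΣF_in = ΣF_out.
ΣF_in = 0.2722 + 0.9094 = 1.1816 mol/yr.
Diffusive outgassing to the atmosphere flux = ΣF_in − (0.9965) = 1.1816 − 0.9965 = 0.1851 mol/yr.
τ = M / F = 1.071×10^6 / 0.1851 = 5.786×10^6 yr.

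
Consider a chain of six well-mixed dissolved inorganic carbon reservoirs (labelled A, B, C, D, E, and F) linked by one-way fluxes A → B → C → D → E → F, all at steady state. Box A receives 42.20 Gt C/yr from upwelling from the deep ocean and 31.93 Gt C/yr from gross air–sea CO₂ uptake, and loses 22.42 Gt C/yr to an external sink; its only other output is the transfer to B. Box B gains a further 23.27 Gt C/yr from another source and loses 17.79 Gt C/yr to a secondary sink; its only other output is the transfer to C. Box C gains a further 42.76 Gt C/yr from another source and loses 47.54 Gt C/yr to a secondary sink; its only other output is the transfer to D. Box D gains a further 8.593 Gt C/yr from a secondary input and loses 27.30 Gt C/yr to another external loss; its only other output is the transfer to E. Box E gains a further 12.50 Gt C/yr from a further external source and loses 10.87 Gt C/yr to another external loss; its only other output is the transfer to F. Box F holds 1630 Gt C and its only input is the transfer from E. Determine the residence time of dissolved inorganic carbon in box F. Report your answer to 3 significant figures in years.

Box A: F(A→B) = (42.20 + 31.93) − 22.42 = 51.710 Gt C/yr.
Box B: F(B→C) = (51.710 + 23.27) − 17.79 = 57.190 Gt C/yr.
Box C: F(C→D) = (57.190 + 42.76) − 47.54 = 52.410 Gt C/yr.
Box D: F(D→E) = (52.410 + 8.593) − 27.30 = 33.703 Gt C/yr.
Box E: F(E→F) = (33.703 + 12.50) − 10.87 = 35.333 Gt C/yr.
Box F throughput = its input = 35.333 Gt C/yr; τ = 1630 / 35.333 = 46.13 yr.

46.1 yr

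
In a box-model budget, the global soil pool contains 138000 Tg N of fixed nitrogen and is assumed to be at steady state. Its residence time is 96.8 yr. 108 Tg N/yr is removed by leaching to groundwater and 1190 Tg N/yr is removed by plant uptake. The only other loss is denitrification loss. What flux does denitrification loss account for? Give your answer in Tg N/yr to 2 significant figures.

Total removal F = M/τ = 138000 / 96.8 = 1426 Tg N/yr.
Denitrification loss = F − (108 + 1190) = 1426 − 1298 = 127.6 Tg N/yr.

130 Tg N/yr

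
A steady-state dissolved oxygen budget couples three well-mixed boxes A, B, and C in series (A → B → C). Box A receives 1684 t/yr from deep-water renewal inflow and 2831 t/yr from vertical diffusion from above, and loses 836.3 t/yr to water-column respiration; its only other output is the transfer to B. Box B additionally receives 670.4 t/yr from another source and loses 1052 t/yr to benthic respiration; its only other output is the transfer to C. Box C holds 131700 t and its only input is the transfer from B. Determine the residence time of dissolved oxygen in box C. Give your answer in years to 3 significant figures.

39.9 yr

Box A: F(A→B) = (1684 + 2831) − 836.3 = 3678.7 t/yr.
Box B: F(B→C) = (3678.7 + 670.4) − 1052 = 3297.1 t/yr.
Box C throughput = its input = 3297.1 t/yr; τ = 131700 / 3297.1 = 39.94 yr.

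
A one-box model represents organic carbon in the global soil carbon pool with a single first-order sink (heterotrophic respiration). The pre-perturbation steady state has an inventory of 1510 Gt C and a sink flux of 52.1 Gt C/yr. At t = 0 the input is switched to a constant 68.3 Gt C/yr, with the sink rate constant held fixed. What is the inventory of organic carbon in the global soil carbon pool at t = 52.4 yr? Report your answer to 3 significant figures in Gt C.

1900 Gt C

Residence time τ = M₀/F₀ = 28.98 yr. The eventual steady state is M_∞ = M₀·(F₁/F₀) = 1510 × 68.3/52.1 = 1979.5 Gt C.
The anomaly ΔM(t) = M(t) − M_∞ decays as ΔM₀·e^(−t/τ) with ΔM₀ = 1510 − 1979.5 = −469.5 Gt C.
At t = 52.4 yr, e^(−t/τ) = e^(−1.808) = 0.1640, so ΔM = −76.99 Gt C and M = 1979.5 − 76.99 = 1902.5 Gt C.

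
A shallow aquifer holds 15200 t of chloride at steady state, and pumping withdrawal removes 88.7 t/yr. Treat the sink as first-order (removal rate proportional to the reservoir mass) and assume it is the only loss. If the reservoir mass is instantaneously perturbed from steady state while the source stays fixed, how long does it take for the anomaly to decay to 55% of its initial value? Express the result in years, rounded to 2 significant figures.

100 yr

For a linear reservoir the anomaly decays as exp(−t/τ) with τ = M/F = 15200/88.7 = 171.4 yr.
exp(−t/τ) = 0.55 ⇒ t = −τ ln(0.55) = 171.4 × 0.5978 = 102.4 yr.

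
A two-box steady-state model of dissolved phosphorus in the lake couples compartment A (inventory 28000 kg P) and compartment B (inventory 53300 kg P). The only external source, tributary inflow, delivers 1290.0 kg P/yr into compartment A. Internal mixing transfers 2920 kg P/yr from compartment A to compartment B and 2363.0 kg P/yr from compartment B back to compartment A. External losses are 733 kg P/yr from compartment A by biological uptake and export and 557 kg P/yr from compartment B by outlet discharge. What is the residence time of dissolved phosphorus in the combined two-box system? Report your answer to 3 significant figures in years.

Treat the two boxes together as one reservoir: the mixing fluxes between them are internal recycling, so τ = ΣM / Σ(external losses).
M_total = 28000 + 53300 = 81300 kg P.
ΣF_external_out = 733 + 557 = 1290.0 kg P/yr.
τ = M_total / ΣF_ext = 81300 / 1290.0 = 63.02 yr.

63.0 yr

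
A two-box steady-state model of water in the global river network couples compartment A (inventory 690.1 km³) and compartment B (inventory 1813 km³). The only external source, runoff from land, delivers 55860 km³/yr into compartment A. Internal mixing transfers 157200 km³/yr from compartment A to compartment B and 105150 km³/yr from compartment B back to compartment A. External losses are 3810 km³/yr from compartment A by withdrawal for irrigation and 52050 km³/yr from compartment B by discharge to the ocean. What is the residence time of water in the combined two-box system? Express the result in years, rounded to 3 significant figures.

0.0448 yr

For the system as a whole, the A↔B exchange is internal and contributes nothing to the throughput; only the external sinks remove mass.
M_total = 690.1 + 1813 = 2503.1 km³.
ΣF_external_out = 3810 + 52050 = 55860 km³/yr.
τ = M_total / ΣF_ext = 2503.1 / 55860 = 0.04481 yr.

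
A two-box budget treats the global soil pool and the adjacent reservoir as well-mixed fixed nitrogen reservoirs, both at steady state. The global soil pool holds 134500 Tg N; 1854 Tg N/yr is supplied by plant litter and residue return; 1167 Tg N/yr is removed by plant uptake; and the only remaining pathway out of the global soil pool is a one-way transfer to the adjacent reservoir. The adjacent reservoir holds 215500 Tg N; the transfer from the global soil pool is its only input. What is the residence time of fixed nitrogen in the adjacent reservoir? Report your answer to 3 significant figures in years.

314 yr

Balance the global soil pool: ΣF_in = 1854.0 Tg N/yr.
Transfer to the adjacent reservoir = ΣF_in − (1167) = 687.00 Tg N/yr.
At steady state the output of the adjacent reservoir equals its input, 687.00 Tg N/yr.
τ = M / F = 215500 / 687.00 = 313.7 yr.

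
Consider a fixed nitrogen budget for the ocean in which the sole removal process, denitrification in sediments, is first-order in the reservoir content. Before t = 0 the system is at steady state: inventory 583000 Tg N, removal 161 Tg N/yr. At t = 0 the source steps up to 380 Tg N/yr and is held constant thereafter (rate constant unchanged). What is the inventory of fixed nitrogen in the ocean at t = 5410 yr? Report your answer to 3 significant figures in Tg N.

1.20×10^6 Tg N

The sink rate constant is k = F₀/M₀ = 161/583000 = 0.0002762 yr⁻¹.
Solving dM/dt = F₁ − kM with M(0) = M₀ gives M(t) = F₁/k + (M₀ − F₁/k)·e^(−kt).
F₁/k = 380/0.0002762 = 1.3760×10^6 Tg N; kt = 0.0002762 × 5410 = 1.494, e^(−kt) = 0.2245.
M(5410) = 1.3760×10^6 + (583000 − 1.3760×10^6) × 0.2245 = 1.3760×10^6 − 178000 = 1.1980×10^6 Tg N.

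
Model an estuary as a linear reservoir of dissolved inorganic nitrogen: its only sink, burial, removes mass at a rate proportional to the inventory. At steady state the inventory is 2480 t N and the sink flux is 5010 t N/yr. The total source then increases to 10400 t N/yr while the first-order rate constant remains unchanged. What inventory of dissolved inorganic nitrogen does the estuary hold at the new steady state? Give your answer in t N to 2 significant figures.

5100 t N

Rate constant k = F/M = 5010 / 2480 = 2.020 yr⁻¹.
At the new steady state, source = k·M_new ⇒ M_new = 10400 / 2.020 = 5148 t N.
(Equivalently M_new = M × F_new/F_old = 2480 × 10400/5010.)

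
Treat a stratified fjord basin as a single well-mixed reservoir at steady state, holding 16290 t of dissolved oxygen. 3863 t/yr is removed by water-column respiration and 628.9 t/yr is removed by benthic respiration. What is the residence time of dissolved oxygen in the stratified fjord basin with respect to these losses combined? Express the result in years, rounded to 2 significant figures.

3.6 yr

Total removal = 3863 + 628.9 = 4491.9 t/yr.
τ = M / ΣF_out = 16290 / 4491.9 = 3.627 yr.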